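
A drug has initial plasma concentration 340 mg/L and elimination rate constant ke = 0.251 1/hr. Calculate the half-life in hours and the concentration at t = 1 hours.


t_half = ln(2) / ke = 0.693147 / 0.251 = 2.762 hr
C(t) = C0 * exp(-ke*t) = 340 * exp(-0.251*1)
C(1) = 264.5 mg/L


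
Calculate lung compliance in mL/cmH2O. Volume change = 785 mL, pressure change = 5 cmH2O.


C = dV / dP
C = 785 / 5
C = 157 mL/cmH2O


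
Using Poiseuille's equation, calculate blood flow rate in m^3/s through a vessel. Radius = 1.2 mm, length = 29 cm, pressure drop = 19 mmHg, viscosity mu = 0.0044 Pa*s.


Q = pi*r^4*dP / (8*mu*L)
r = 0.0012 m, L = 0.29 m
dP = 19 mmHg = 2533.118 Pa
Q = 1.6166e-06 m^3/s


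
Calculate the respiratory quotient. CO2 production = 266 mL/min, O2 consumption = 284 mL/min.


RQ = VCO2 / VO2
RQ = 266 / 284
RQ = 0.9366


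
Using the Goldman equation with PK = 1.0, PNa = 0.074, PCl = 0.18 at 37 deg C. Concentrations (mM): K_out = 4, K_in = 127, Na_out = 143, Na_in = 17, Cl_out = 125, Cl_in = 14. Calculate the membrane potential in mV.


Vm = (RT/F)*ln((PK*Ko + PNa*Nao + PCl*Cli)/(PK*Ki + PNa*Nai + PCl*Clo))
Numer = 17.102, Denom = 150.758
Vm = -58.17 mV


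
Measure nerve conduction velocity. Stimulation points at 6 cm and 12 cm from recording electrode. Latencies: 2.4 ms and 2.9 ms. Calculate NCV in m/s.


Distance = (12 - 6) / 100 = 0.06 m
dt = (2.9 - 2.4) / 1000 = 5.0000e-04 s
NCV = dist / dt = 120 m/s


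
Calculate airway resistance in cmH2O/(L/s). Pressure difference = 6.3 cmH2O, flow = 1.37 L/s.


R = dP / flow
R = 6.3 / 1.37
R = 4.599 cmH2O/(L/s)


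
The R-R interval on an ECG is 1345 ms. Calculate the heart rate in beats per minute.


HR = 60 / RR_interval(s)
RR = 1345 ms = 1.345 s
HR = 60 / 1.345 = 44.61 bpm


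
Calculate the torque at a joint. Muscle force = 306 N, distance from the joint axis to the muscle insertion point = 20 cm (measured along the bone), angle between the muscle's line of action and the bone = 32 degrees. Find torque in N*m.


Torque = F * d * sin(theta)   (moment arm = d*sin(theta))
d = 20 cm = 0.2 m
Torque = 306 * 0.2 * sin(32)
Torque = 32.43 N*m


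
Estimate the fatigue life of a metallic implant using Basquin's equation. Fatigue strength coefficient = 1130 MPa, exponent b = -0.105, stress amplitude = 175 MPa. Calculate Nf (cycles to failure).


sigma_a = sigma_f' * (2Nf)^b
2Nf = (sigma_a/sigma_f')^(1/b)
2Nf = (175/1130)^(1/-0.105)
2Nf = 51840649
Nf = 2.5920e+07


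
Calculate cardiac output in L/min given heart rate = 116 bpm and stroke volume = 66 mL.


CO = HR * SV
CO = 116 * 66 / 1000
CO = 7.656 L/min


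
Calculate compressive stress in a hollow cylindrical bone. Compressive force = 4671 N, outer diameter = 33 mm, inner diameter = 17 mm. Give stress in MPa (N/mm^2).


A = pi*(r_o^2 - r_i^2)
r_o = 16.5 mm, r_i = 8.5 mm
A = 628.319 mm^2
sigma = F/A = 4671 / 628.319
sigma = 7.434 MPa


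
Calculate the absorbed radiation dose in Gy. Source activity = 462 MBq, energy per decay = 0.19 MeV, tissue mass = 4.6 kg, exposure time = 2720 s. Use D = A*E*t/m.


A = 462 MBq = 4.6200e+08 Bq
E = 0.19 MeV = 3.0438e-14 J
D = A*E*t/m = 4.6200e+08*3.0438e-14*2720/4.6
D = 0.008315 Gy


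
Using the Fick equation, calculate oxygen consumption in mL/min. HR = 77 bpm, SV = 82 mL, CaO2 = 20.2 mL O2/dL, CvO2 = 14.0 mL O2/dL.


CO = HR*SV = 77*82/1000 = 6.314 L/min
a-v O2 diff = 20.2 - 14.0 = 6.2 mL/dL
VO2 = CO * (CaO2-CvO2) * 10 dL/L
VO2 = 6.314 * 6.2 * 10
VO2 = 391.5 mL/min


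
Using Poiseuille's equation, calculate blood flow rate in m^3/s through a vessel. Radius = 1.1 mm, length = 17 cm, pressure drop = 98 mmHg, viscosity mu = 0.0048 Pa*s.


Q = pi*r^4*dP / (8*mu*L)
r = 0.0011 m, L = 0.17 m
dP = 98 mmHg = 13065.556 Pa
Q = 9.2059e-06 m^3/s


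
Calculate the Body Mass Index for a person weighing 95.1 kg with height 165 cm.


BMI = weight / height^2
height = 165 cm = 1.65 m
BMI = 95.1 / 1.65^2
BMI = 34.93 kg/m^2


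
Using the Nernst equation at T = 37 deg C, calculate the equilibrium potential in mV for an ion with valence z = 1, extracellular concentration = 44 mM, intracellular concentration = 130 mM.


E = (RT/(zF)) * ln(C_out/C_in)
T = 37 + 273.15 = 310.15 K
E = (8.314 * 310.15 / (1 * 96485)) * ln(44/130)
E = -28.95 mV


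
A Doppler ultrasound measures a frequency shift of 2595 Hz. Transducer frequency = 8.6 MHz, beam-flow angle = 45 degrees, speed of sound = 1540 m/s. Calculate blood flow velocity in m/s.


v = fd * c / (2 * f0 * cos(theta))
v = 2595 * 1540 / (2 * 8.6000e+06 * cos(45))
v = 0.3286 m/s


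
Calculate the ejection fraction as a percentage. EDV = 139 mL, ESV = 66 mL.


SV = EDV - ESV = 139 - 66 = 73 mL
EF = SV/EDV * 100 = 73/139 * 100
EF = 52.52%


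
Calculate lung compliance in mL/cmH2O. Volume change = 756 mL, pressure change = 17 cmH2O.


C = dV / dP
C = 756 / 17
C = 44.47 mL/cmH2O


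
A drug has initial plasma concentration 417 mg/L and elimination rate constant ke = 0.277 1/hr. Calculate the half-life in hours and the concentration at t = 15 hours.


t_half = ln(2) / ke = 0.693147 / 0.277 = 2.502 hr
C(t) = C0 * exp(-ke*t) = 417 * exp(-0.277*15)
C(15) = 6.541 mg/L


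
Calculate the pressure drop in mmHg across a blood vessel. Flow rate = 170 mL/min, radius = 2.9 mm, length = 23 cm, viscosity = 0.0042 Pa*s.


dP = 8*mu*L*Q / (pi*r^4)
Q = 170 mL/min = 2.83333e-06 m^3/s
dP = 98.5422 Pa = 98.5422 / 133.322 mmHg = 0.7391 mmHg


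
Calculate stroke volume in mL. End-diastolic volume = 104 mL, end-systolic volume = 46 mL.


SV = EDV - ESV
SV = 104 - 46
SV = 58 mL


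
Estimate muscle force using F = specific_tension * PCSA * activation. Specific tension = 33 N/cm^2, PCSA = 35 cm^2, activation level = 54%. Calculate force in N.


F = sigma * PCSA * activation
F = 33 * 35 * 0.54
F = 623.7 N


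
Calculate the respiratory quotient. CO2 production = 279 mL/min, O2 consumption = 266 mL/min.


RQ = VCO2 / VO2
RQ = 279 / 266
RQ = 1.049


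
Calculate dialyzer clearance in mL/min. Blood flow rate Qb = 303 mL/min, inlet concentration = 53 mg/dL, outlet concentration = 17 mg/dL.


K = Qb * (Cb_in - Cb_out) / Cb_in
K = 303 * (53 - 17) / 53
K = 205.8 mL/min


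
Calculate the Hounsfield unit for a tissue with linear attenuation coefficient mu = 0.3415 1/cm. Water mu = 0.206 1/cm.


HU = ((mu_tissue - mu_water) / mu_water) * 1000
HU = ((0.3415 - 0.206) / 0.206) * 1000
HU = 657.8


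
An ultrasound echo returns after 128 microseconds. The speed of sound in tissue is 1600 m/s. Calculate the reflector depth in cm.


depth = c * t / 2
t = 128 us = 1.2800e-04 s
depth = 1600 * 1.2800e-04 / 2
depth = 0.1024 m = 10.24 cm


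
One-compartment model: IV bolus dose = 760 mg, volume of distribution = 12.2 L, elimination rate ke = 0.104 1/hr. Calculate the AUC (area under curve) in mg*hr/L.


C0 = Dose/Vd = 760/12.2 = 62.2951 mg/L
AUC = C0/ke = 62.2951/0.104
AUC = 599 mg*hr/L


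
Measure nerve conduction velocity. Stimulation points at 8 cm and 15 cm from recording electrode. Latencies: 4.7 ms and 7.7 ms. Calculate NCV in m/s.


Distance = (15 - 8) / 100 = 0.07 m
dt = (7.7 - 4.7) / 1000 = 0.003 s
NCV = dist / dt = 23.33 m/s


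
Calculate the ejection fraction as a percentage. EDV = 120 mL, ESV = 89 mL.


SV = EDV - ESV = 120 - 89 = 31 mL
EF = SV/EDV * 100 = 31/120 * 100
EF = 25.83%


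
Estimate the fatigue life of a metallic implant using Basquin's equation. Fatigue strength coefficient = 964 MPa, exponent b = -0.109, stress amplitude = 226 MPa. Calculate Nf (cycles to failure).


sigma_a = sigma_f' * (2Nf)^b
2Nf = (sigma_a/sigma_f')^(1/b)
2Nf = (226/964)^(1/-0.109)
2Nf = 601905.61
Nf = 3.01e+05


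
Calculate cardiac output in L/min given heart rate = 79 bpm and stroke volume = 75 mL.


CO = HR * SV
CO = 79 * 75 / 1000
CO = 5.925 L/min


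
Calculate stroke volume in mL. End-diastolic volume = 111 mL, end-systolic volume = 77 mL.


SV = EDV - ESV
SV = 111 - 77
SV = 34 mL


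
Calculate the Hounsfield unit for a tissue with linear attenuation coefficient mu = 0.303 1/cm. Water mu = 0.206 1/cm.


HU = ((mu_tissue - mu_water) / mu_water) * 1000
HU = ((0.303 - 0.206) / 0.206) * 1000
HU = 470.9


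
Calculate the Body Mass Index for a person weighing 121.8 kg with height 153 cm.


BMI = weight / height^2
height = 153 cm = 1.53 m
BMI = 121.8 / 1.53^2
BMI = 52.03 kg/m^2


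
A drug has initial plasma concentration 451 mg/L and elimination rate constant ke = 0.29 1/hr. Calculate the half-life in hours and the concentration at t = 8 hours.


t_half = ln(2) / ke = 0.693147 / 0.29 = 2.39 hr
C(t) = C0 * exp(-ke*t) = 451 * exp(-0.29*8)
C(8) = 44.32 mg/L


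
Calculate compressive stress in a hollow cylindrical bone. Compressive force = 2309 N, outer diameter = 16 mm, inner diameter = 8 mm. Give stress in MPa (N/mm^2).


A = pi*(r_o^2 - r_i^2)
r_o = 8 mm, r_i = 4 mm
A = 150.796 mm^2
sigma = F/A = 2309 / 150.796
sigma = 15.31 MPa


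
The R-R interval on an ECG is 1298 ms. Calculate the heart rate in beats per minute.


HR = 60 / RR_interval(s)
RR = 1298 ms = 1.298 s
HR = 60 / 1.298 = 46.22 bpm


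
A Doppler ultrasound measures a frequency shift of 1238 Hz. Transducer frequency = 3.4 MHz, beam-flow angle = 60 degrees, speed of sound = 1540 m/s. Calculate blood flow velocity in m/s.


v = fd * c / (2 * f0 * cos(theta))
v = 1238 * 1540 / (2 * 3.4000e+06 * cos(60))
v = 0.5607 m/s


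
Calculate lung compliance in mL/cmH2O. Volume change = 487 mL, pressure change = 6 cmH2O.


C = dV / dP
C = 487 / 6
C = 81.17 mL/cmH2O


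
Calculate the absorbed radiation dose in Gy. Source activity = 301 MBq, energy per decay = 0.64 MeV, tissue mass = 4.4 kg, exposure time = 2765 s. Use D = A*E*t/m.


A = 301 MBq = 3.0100e+08 Bq
E = 0.64 MeV = 1.02528e-13 J
D = A*E*t/m = 3.0100e+08*1.02528e-13*2765/4.4
D = 0.01939 Gy


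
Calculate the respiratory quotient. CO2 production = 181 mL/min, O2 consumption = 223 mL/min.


RQ = VCO2 / VO2
RQ = 181 / 223
RQ = 0.8117


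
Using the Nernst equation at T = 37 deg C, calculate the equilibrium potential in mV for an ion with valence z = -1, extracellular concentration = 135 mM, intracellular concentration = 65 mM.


E = (RT/(zF)) * ln(C_out/C_in)
T = 37 + 273.15 = 310.15 K
E = (8.314 * 310.15 / (-1 * 96485)) * ln(135/65)
E = -19.53 mV


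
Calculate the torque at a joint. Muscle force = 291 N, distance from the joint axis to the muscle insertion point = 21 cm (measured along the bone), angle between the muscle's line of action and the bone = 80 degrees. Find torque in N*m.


Torque = F * d * sin(theta)   (moment arm = d*sin(theta))
d = 21 cm = 0.21 m
Torque = 291 * 0.21 * sin(80)
Torque = 60.18 N*m


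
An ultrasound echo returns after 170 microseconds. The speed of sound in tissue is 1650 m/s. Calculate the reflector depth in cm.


depth = c * t / 2
t = 170 us = 1.7000e-04 s
depth = 1650 * 1.7000e-04 / 2
depth = 0.14025 m = 14.025 cm


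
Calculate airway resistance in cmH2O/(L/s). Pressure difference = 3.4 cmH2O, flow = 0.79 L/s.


R = dP / flow
R = 3.4 / 0.79
R = 4.304 cmH2O/(L/s)


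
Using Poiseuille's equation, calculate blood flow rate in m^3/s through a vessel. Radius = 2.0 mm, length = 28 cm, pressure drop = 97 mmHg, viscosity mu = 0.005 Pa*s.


Q = pi*r^4*dP / (8*mu*L)
r = 0.002 m, L = 0.28 m
dP = 97 mmHg = 12932.234 Pa
Q = 5.8040e-05 m^3/s


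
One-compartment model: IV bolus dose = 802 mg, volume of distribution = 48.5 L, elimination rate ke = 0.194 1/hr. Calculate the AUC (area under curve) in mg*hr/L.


C0 = Dose/Vd = 802/48.5 = 16.5361 mg/L
AUC = C0/ke = 16.5361/0.194
AUC = 85.24 mg*hr/L


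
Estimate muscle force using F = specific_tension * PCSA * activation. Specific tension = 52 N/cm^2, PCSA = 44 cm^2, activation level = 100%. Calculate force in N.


F = sigma * PCSA * activation
F = 52 * 44 * 1
F = 2288 N


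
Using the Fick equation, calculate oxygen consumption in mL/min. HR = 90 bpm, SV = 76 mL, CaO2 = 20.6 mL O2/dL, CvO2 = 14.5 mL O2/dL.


CO = HR*SV = 90*76/1000 = 6.84 L/min
a-v O2 diff = 20.6 - 14.5 = 6.1 mL/dL
VO2 = CO * (CaO2-CvO2) * 10 dL/L
VO2 = 6.84 * 6.1 * 10
VO2 = 417.2 mL/min


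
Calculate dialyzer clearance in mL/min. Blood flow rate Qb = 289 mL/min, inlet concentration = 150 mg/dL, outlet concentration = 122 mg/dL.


K = Qb * (Cb_in - Cb_out) / Cb_in
K = 289 * (150 - 122) / 150
K = 53.95 mL/min


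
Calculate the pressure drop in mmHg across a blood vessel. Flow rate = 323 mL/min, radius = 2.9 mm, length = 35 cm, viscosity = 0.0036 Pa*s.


dP = 8*mu*L*Q / (pi*r^4)
Q = 323 mL/min = 5.38333e-06 m^3/s
dP = 244.214 Pa = 244.214 / 133.322 mmHg = 1.832 mmHg


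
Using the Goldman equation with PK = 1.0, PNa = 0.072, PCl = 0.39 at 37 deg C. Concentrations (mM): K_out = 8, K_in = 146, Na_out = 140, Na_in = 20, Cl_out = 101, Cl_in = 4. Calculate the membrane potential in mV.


Vm = (RT/F)*ln((PK*Ko + PNa*Nao + PCl*Cli)/(PK*Ki + PNa*Nai + PCl*Clo))
Numer = 19.64, Denom = 186.83
Vm = -60.2 mV


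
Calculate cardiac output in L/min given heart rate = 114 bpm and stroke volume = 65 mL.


CO = HR * SV
CO = 114 * 65 / 1000
CO = 7.41 L/min


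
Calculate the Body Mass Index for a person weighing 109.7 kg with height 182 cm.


BMI = weight / height^2
height = 182 cm = 1.82 m
BMI = 109.7 / 1.82^2
BMI = 33.12 kg/m^2


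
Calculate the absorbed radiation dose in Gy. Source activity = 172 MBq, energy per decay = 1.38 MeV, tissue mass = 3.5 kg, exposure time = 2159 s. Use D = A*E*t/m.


A = 172 MBq = 1.7200e+08 Bq
E = 1.38 MeV = 2.21076e-13 J
D = A*E*t/m = 1.7200e+08*2.21076e-13*2159/3.5
D = 0.02346 Gy


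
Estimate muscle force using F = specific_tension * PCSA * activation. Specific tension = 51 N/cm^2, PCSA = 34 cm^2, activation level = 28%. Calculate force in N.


F = sigma * PCSA * activation
F = 51 * 34 * 0.28
F = 485.5 N


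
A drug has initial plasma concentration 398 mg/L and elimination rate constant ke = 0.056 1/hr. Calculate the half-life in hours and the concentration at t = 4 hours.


t_half = ln(2) / ke = 0.693147 / 0.056 = 12.38 hr
C(t) = C0 * exp(-ke*t) = 398 * exp(-0.056*4)
C(4) = 318.1 mg/L


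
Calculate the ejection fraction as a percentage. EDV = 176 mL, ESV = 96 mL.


SV = EDV - ESV = 176 - 96 = 80 mL
EF = SV/EDV * 100 = 80/176 * 100
EF = 45.45%


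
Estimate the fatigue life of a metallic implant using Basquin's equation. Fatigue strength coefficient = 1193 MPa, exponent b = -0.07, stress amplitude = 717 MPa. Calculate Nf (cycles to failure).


sigma_a = sigma_f' * (2Nf)^b
2Nf = (sigma_a/sigma_f')^(1/b)
2Nf = (717/1193)^(1/-0.07)
2Nf = 1441.7021
Nf = 720.9


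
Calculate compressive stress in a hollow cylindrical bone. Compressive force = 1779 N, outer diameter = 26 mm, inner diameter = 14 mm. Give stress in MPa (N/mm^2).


A = pi*(r_o^2 - r_i^2)
r_o = 13 mm, r_i = 7 mm
A = 376.991 mm^2
sigma = F/A = 1779 / 376.991
sigma = 4.719 MPa


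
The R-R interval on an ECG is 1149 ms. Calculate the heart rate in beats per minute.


HR = 60 / RR_interval(s)
RR = 1149 ms = 1.149 s
HR = 60 / 1.149 = 52.22 bpm


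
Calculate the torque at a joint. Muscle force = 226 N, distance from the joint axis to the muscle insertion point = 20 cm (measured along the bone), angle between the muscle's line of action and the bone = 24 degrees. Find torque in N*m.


Torque = F * d * sin(theta)   (moment arm = d*sin(theta))
d = 20 cm = 0.2 m
Torque = 226 * 0.2 * sin(24)
Torque = 18.38 N*m


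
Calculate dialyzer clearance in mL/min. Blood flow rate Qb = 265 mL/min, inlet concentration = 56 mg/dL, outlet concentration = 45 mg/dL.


K = Qb * (Cb_in - Cb_out) / Cb_in
K = 265 * (56 - 45) / 56
K = 52.05 mL/min


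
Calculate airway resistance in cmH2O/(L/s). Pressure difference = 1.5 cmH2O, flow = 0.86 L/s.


R = dP / flow
R = 1.5 / 0.86
R = 1.744 cmH2O/(L/s)


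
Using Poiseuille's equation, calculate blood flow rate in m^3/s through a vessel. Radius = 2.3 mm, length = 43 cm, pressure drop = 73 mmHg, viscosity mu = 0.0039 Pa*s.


Q = pi*r^4*dP / (8*mu*L)
r = 0.0023 m, L = 0.43 m
dP = 73 mmHg = 9732.506 Pa
Q = 6.3777e-05 m^3/s


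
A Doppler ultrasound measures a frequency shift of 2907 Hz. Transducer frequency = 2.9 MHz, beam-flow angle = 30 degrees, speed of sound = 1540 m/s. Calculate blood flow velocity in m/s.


v = fd * c / (2 * f0 * cos(theta))
v = 2907 * 1540 / (2 * 2.9000e+06 * cos(30))
v = 0.8913 m/s


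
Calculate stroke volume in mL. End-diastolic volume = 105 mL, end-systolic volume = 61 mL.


SV = EDV - ESV
SV = 105 - 61
SV = 44 mL


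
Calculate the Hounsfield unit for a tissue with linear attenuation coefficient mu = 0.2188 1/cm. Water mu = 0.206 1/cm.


HU = ((mu_tissue - mu_water) / mu_water) * 1000
HU = ((0.2188 - 0.206) / 0.206) * 1000
HU = 62.14


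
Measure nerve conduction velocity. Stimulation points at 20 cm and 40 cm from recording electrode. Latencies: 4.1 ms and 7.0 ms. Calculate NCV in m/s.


Distance = (40 - 20) / 100 = 0.2 m
dt = (7.0 - 4.1) / 1000 = 0.0029 s
NCV = dist / dt = 68.97 m/s


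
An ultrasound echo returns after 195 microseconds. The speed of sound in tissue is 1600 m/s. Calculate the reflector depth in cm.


depth = c * t / 2
t = 195 us = 1.9500e-04 s
depth = 1600 * 1.9500e-04 / 2
depth = 0.156 m = 15.6 cm


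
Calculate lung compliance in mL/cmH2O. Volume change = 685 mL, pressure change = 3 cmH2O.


C = dV / dP
C = 685 / 3
C = 228.3 mL/cmH2O


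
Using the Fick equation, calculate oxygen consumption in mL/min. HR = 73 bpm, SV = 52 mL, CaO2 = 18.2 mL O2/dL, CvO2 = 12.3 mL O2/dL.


CO = HR*SV = 73*52/1000 = 3.796 L/min
a-v O2 diff = 18.2 - 12.3 = 5.9 mL/dL
VO2 = CO * (CaO2-CvO2) * 10 dL/L
VO2 = 3.796 * 5.9 * 10
VO2 = 224 mL/min


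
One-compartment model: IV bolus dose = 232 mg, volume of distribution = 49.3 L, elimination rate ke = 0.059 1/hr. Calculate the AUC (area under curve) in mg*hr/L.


C0 = Dose/Vd = 232/49.3 = 4.70588 mg/L
AUC = C0/ke = 4.70588/0.059
AUC = 79.76 mg*hr/L


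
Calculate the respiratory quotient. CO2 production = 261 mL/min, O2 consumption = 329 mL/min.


RQ = VCO2 / VO2
RQ = 261 / 329
RQ = 0.7933


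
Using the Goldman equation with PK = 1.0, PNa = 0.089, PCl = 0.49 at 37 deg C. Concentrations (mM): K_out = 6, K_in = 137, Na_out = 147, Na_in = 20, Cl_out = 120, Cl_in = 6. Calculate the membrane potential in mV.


Vm = (RT/F)*ln((PK*Ko + PNa*Nao + PCl*Cli)/(PK*Ki + PNa*Nai + PCl*Clo))
Numer = 22.023, Denom = 197.58
Vm = -58.64 mV


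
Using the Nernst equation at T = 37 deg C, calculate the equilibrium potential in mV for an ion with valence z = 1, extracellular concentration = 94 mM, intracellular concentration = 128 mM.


E = (RT/(zF)) * ln(C_out/C_in)
T = 37 + 273.15 = 310.15 K
E = (8.314 * 310.15 / (1 * 96485)) * ln(94/128)
E = -8.251 mV


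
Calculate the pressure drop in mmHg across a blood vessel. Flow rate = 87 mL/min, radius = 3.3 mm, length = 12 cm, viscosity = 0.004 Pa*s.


dP = 8*mu*L*Q / (pi*r^4)
Q = 87 mL/min = 1.45e-06 m^3/s
dP = 14.9449 Pa = 14.9449 / 133.322 mmHg = 0.1121 mmHg


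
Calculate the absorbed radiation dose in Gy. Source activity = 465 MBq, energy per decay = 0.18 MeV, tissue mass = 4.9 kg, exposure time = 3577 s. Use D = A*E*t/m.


A = 465 MBq = 4.6500e+08 Bq
E = 0.18 MeV = 2.8836e-14 J
D = A*E*t/m = 4.6500e+08*2.8836e-14*3577/4.9
D = 0.009788 Gy


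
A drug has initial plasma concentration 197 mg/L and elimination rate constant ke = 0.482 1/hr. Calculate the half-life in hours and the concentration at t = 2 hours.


t_half = ln(2) / ke = 0.693147 / 0.482 = 1.438 hr
C(t) = C0 * exp(-ke*t) = 197 * exp(-0.482*2)
C(2) = 75.13 mg/L


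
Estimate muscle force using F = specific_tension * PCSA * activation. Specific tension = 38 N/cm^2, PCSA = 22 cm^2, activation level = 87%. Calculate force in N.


F = sigma * PCSA * activation
F = 38 * 22 * 0.87
F = 727.3 N


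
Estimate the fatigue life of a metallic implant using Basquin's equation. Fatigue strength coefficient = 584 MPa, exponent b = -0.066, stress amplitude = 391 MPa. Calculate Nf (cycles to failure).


sigma_a = sigma_f' * (2Nf)^b
2Nf = (sigma_a/sigma_f')^(1/b)
2Nf = (391/584)^(1/-0.066)
2Nf = 436.45629
Nf = 218.2


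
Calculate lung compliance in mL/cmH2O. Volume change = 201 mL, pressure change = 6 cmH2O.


C = dV / dP
C = 201 / 6
C = 33.5 mL/cmH2O


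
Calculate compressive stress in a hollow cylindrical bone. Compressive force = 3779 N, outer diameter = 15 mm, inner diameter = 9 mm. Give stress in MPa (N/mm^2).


A = pi*(r_o^2 - r_i^2)
r_o = 7.5 mm, r_i = 4.5 mm
A = 113.097 mm^2
sigma = F/A = 3779 / 113.097
sigma = 33.41 MPa


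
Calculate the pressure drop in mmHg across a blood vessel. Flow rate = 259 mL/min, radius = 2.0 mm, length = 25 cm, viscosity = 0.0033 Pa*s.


dP = 8*mu*L*Q / (pi*r^4)
Q = 259 mL/min = 4.31667e-06 m^3/s
dP = 566.791 Pa = 566.791 / 133.322 mmHg = 4.251 mmHg


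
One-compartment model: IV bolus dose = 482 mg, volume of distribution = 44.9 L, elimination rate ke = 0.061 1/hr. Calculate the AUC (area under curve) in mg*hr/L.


C0 = Dose/Vd = 482/44.9 = 10.735 mg/L
AUC = C0/ke = 10.735/0.061
AUC = 176 mg*hr/L


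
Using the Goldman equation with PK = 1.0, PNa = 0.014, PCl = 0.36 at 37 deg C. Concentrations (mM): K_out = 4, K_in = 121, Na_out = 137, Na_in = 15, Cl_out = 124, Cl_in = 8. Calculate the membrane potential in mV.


Vm = (RT/F)*ln((PK*Ko + PNa*Nao + PCl*Cli)/(PK*Ki + PNa*Nai + PCl*Clo))
Numer = 8.798, Denom = 165.85
Vm = -78.48 mV


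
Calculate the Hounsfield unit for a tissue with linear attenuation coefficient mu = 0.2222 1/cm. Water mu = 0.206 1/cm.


HU = ((mu_tissue - mu_water) / mu_water) * 1000
HU = ((0.2222 - 0.206) / 0.206) * 1000
HU = 78.64


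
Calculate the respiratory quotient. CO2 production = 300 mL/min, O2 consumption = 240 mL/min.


RQ = VCO2 / VO2
RQ = 300 / 240
RQ = 1.25


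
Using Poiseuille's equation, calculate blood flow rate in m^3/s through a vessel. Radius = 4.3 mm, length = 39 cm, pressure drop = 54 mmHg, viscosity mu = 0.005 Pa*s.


Q = pi*r^4*dP / (8*mu*L)
r = 0.0043 m, L = 0.39 m
dP = 54 mmHg = 7199.388 Pa
Q = 4.9567e-04 m^3/s


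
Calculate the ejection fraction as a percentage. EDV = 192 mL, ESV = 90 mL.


SV = EDV - ESV = 192 - 90 = 102 mL
EF = SV/EDV * 100 = 102/192 * 100
EF = 53.12%


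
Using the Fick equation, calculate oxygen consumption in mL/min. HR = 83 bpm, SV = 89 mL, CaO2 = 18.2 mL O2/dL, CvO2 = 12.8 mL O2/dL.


CO = HR*SV = 83*89/1000 = 7.387 L/min
a-v O2 diff = 18.2 - 12.8 = 5.4 mL/dL
VO2 = CO * (CaO2-CvO2) * 10 dL/L
VO2 = 7.387 * 5.4 * 10
VO2 = 398.9 mL/min


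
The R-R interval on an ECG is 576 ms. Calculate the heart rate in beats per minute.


HR = 60 / RR_interval(s)
RR = 576 ms = 0.576 s
HR = 60 / 0.576 = 104.2 bpm


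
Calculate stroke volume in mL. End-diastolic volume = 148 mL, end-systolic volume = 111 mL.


SV = EDV - ESV
SV = 148 - 111
SV = 37 mL


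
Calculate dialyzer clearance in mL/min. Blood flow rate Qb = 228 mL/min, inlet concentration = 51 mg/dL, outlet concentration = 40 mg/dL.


K = Qb * (Cb_in - Cb_out) / Cb_in
K = 228 * (51 - 40) / 51
K = 49.18 mL/min


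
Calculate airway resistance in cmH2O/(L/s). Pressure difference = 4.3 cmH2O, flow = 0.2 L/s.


R = dP / flow
R = 4.3 / 0.2
R = 21.5 cmH2O/(L/s)


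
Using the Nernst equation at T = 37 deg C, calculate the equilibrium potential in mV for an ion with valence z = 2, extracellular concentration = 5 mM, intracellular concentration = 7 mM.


E = (RT/(zF)) * ln(C_out/C_in)
T = 37 + 273.15 = 310.15 K
E = (8.314 * 310.15 / (2 * 96485)) * ln(5/7)
E = -4.496 mV


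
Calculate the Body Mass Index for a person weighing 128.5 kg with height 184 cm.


BMI = weight / height^2
height = 184 cm = 1.84 m
BMI = 128.5 / 1.84^2
BMI = 37.95 kg/m^2


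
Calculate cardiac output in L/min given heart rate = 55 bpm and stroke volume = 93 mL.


CO = HR * SV
CO = 55 * 93 / 1000
CO = 5.115 L/min


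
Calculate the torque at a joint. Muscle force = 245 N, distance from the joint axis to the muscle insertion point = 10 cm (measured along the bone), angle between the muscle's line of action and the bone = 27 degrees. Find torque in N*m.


Torque = F * d * sin(theta)   (moment arm = d*sin(theta))
d = 10 cm = 0.1 m
Torque = 245 * 0.1 * sin(27)
Torque = 11.12 N*m


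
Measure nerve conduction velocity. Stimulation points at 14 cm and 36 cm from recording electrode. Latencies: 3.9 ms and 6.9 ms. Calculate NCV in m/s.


Distance = (36 - 14) / 100 = 0.22 m
dt = (6.9 - 3.9) / 1000 = 0.003 s
NCV = dist / dt = 73.33 m/s


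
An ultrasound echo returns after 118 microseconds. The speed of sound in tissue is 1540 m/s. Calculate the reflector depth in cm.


depth = c * t / 2
t = 118 us = 1.1800e-04 s
depth = 1540 * 1.1800e-04 / 2
depth = 0.09086 m = 9.086 cm


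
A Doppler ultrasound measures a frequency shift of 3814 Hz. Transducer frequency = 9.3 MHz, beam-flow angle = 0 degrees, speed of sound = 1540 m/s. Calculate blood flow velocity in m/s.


v = fd * c / (2 * f0 * cos(theta))
v = 3814 * 1540 / (2 * 9.3000e+06 * cos(0))
v = 0.3158 m/s


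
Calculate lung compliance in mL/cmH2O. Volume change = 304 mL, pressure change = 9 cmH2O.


C = dV / dP
C = 304 / 9
C = 33.78 mL/cmH2O


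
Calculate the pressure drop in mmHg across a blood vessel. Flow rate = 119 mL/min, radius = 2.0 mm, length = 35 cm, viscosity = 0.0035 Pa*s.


dP = 8*mu*L*Q / (pi*r^4)
Q = 119 mL/min = 1.98333e-06 m^3/s
dP = 386.68 Pa = 386.68 / 133.322 mmHg = 2.9 mmHg


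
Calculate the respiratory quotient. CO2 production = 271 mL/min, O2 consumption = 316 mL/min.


RQ = VCO2 / VO2
RQ = 271 / 316
RQ = 0.8576


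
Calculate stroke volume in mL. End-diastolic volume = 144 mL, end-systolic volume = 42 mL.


SV = EDV - ESV
SV = 144 - 42
SV = 102 mL


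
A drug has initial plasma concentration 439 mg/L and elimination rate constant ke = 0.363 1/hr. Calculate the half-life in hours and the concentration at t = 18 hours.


t_half = ln(2) / ke = 0.693147 / 0.363 = 1.909 hr
C(t) = C0 * exp(-ke*t) = 439 * exp(-0.363*18)
C(18) = 0.6379 mg/L


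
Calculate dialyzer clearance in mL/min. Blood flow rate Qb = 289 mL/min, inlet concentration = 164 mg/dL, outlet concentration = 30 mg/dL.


K = Qb * (Cb_in - Cb_out) / Cb_in
K = 289 * (164 - 30) / 164
K = 236.1 mL/min


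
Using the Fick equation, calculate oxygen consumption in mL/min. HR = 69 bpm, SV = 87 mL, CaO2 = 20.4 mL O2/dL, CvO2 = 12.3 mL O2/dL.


CO = HR*SV = 69*87/1000 = 6.003 L/min
a-v O2 diff = 20.4 - 12.3 = 8.1 mL/dL
VO2 = CO * (CaO2-CvO2) * 10 dL/L
VO2 = 6.003 * 8.1 * 10
VO2 = 486.2 mL/min


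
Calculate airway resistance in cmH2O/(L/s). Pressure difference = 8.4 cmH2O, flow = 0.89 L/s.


R = dP / flow
R = 8.4 / 0.89
R = 9.438 cmH2O/(L/s)


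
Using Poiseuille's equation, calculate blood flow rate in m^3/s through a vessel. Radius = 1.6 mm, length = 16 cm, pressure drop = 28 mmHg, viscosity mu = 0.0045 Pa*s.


Q = pi*r^4*dP / (8*mu*L)
r = 0.0016 m, L = 0.16 m
dP = 28 mmHg = 3733.016 Pa
Q = 1.3343e-05 m^3/s


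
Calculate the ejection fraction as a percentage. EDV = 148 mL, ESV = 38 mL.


SV = EDV - ESV = 148 - 38 = 110 mL
EF = SV/EDV * 100 = 110/148 * 100
EF = 74.32%


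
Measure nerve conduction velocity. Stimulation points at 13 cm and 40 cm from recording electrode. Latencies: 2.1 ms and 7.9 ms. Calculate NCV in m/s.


Distance = (40 - 13) / 100 = 0.27 m
dt = (7.9 - 2.1) / 1000 = 0.0058 s
NCV = dist / dt = 46.55 m/s


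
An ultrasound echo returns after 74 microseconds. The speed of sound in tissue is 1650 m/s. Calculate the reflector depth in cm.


depth = c * t / 2
t = 74 us = 7.4000e-05 s
depth = 1650 * 7.4000e-05 / 2
depth = 0.06105 m = 6.105 cm


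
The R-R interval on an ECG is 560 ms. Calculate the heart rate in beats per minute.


HR = 60 / RR_interval(s)
RR = 560 ms = 0.56 s
HR = 60 / 0.56 = 107.1 bpm


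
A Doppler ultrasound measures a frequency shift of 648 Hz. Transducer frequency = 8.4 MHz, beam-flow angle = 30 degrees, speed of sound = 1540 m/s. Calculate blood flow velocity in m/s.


v = fd * c / (2 * f0 * cos(theta))
v = 648 * 1540 / (2 * 8.4000e+06 * cos(30))
v = 0.06859 m/s


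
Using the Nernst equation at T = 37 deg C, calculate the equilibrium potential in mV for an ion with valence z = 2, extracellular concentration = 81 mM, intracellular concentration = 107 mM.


E = (RT/(zF)) * ln(C_out/C_in)
T = 37 + 273.15 = 310.15 K
E = (8.314 * 310.15 / (2 * 96485)) * ln(81/107)
E = -3.72 mV


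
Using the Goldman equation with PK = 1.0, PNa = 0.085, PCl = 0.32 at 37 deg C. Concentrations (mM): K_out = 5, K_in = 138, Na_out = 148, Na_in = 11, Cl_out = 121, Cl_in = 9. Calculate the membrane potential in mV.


Vm = (RT/F)*ln((PK*Ko + PNa*Nao + PCl*Cli)/(PK*Ki + PNa*Nai + PCl*Clo))
Numer = 20.46, Denom = 177.655
Vm = -57.76 mV


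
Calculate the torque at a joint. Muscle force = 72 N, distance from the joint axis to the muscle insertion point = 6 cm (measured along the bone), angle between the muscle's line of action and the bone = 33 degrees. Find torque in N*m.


Torque = F * d * sin(theta)   (moment arm = d*sin(theta))
d = 6 cm = 0.06 m
Torque = 72 * 0.06 * sin(33)
Torque = 2.353 N*m


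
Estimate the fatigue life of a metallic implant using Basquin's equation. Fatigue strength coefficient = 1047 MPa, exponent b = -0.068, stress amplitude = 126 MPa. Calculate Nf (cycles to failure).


sigma_a = sigma_f' * (2Nf)^b
2Nf = (sigma_a/sigma_f')^(1/b)
2Nf = (126/1047)^(1/-0.068)
2Nf = 3.3356347e+13
Nf = 1.6678e+13


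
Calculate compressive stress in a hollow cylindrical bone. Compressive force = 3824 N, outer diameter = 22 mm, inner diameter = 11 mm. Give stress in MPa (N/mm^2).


A = pi*(r_o^2 - r_i^2)
r_o = 11 mm, r_i = 5.5 mm
A = 285.1 mm^2
sigma = F/A = 3824 / 285.1
sigma = 13.41 MPa


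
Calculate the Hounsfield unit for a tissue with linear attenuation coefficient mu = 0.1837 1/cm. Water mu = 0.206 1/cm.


HU = ((mu_tissue - mu_water) / mu_water) * 1000
HU = ((0.1837 - 0.206) / 0.206) * 1000
HU = -108.3


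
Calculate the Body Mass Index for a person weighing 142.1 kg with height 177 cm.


BMI = weight / height^2
height = 177 cm = 1.77 m
BMI = 142.1 / 1.77^2
BMI = 45.36 kg/m^2


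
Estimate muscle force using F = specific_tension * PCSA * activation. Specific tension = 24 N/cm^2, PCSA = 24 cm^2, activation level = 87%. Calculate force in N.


F = sigma * PCSA * activation
F = 24 * 24 * 0.87
F = 501.1 N


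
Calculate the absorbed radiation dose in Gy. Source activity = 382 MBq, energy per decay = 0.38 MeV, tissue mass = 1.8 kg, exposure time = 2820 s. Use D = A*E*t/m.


A = 382 MBq = 3.8200e+08 Bq
E = 0.38 MeV = 6.0876e-14 J
D = A*E*t/m = 3.8200e+08*6.0876e-14*2820/1.8
D = 0.03643 Gy


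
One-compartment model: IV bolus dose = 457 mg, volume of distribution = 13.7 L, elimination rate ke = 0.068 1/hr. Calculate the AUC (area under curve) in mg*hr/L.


C0 = Dose/Vd = 457/13.7 = 33.3577 mg/L
AUC = C0/ke = 33.3577/0.068
AUC = 490.6 mg*hr/L


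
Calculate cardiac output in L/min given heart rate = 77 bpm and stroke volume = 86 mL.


CO = HR * SV
CO = 77 * 86 / 1000
CO = 6.622 L/min


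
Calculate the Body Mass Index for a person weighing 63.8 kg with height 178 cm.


BMI = weight / height^2
height = 178 cm = 1.78 m
BMI = 63.8 / 1.78^2
BMI = 20.14 kg/m^2


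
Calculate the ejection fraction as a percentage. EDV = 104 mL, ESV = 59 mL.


SV = EDV - ESV = 104 - 59 = 45 mL
EF = SV/EDV * 100 = 45/104 * 100
EF = 43.27%


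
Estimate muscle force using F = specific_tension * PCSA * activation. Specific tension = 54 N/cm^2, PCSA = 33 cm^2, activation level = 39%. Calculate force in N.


F = sigma * PCSA * activation
F = 54 * 33 * 0.39
F = 695 N


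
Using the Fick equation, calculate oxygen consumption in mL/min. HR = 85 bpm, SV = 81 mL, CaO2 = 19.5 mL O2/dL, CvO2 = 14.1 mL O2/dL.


CO = HR*SV = 85*81/1000 = 6.885 L/min
a-v O2 diff = 19.5 - 14.1 = 5.4 mL/dL
VO2 = CO * (CaO2-CvO2) * 10 dL/L
VO2 = 6.885 * 5.4 * 10
VO2 = 371.8 mL/min


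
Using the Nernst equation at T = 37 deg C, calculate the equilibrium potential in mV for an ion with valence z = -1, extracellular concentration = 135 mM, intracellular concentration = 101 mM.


E = (RT/(zF)) * ln(C_out/C_in)
T = 37 + 273.15 = 310.15 K
E = (8.314 * 310.15 / (-1 * 96485)) * ln(135/101)
E = -7.754 mV


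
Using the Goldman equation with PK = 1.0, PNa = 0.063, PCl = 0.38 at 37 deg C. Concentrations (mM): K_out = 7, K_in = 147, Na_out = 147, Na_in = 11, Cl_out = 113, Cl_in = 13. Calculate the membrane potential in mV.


Vm = (RT/F)*ln((PK*Ko + PNa*Nao + PCl*Cli)/(PK*Ki + PNa*Nai + PCl*Clo))
Numer = 21.201, Denom = 190.633
Vm = -58.7 mV


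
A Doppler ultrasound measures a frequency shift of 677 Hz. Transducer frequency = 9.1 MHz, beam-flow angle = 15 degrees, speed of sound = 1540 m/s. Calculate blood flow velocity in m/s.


v = fd * c / (2 * f0 * cos(theta))
v = 677 * 1540 / (2 * 9.1000e+06 * cos(15))
v = 0.05931 m/s


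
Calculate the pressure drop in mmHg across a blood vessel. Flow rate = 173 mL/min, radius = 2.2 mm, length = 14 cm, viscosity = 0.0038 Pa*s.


dP = 8*mu*L*Q / (pi*r^4)
Q = 173 mL/min = 2.88333e-06 m^3/s
dP = 166.746 Pa = 166.746 / 133.322 mmHg = 1.251 mmHg


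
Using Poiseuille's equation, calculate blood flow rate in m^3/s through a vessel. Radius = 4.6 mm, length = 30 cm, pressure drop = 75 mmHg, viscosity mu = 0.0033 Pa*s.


Q = pi*r^4*dP / (8*mu*L)
r = 0.0046 m, L = 0.3 m
dP = 75 mmHg = 9999.15 Pa
Q = 0.001776 m^3/s


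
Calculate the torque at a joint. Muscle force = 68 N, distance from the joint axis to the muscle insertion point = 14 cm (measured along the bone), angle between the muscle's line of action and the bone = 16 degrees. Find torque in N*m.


Torque = F * d * sin(theta)   (moment arm = d*sin(theta))
d = 14 cm = 0.14 m
Torque = 68 * 0.14 * sin(16)
Torque = 2.624 N*m


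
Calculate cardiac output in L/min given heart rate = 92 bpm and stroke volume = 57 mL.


CO = HR * SV
CO = 92 * 57 / 1000
CO = 5.244 L/min


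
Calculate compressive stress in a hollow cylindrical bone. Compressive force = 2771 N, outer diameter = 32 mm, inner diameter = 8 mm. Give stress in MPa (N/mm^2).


A = pi*(r_o^2 - r_i^2)
r_o = 16 mm, r_i = 4 mm
A = 753.982 mm^2
sigma = F/A = 2771 / 753.982
sigma = 3.675 MPa


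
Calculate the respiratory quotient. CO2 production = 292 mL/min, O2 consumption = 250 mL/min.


RQ = VCO2 / VO2
RQ = 292 / 250
RQ = 1.168


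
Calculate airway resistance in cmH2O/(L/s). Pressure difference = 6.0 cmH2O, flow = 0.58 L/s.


R = dP / flow
R = 6.0 / 0.58
R = 10.34 cmH2O/(L/s)


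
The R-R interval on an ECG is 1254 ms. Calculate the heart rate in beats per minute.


HR = 60 / RR_interval(s)
RR = 1254 ms = 1.254 s
HR = 60 / 1.254 = 47.85 bpm


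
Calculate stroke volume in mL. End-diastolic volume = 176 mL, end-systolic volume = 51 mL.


SV = EDV - ESV
SV = 176 - 51
SV = 125 mL


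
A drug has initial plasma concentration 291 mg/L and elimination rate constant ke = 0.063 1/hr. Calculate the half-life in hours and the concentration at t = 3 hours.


t_half = ln(2) / ke = 0.693147 / 0.063 = 11 hr
C(t) = C0 * exp(-ke*t) = 291 * exp(-0.063*3)
C(3) = 240.9 mg/L


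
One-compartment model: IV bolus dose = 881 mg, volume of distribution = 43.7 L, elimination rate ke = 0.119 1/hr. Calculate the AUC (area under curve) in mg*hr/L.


C0 = Dose/Vd = 881/43.7 = 20.1602 mg/L
AUC = C0/ke = 20.1602/0.119
AUC = 169.4 mg*hr/L


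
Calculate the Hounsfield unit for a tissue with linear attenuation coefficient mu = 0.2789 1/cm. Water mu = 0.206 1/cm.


HU = ((mu_tissue - mu_water) / mu_water) * 1000
HU = ((0.2789 - 0.206) / 0.206) * 1000
HU = 353.9


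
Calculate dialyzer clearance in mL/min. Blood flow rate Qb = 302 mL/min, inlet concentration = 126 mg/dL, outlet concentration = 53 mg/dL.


K = Qb * (Cb_in - Cb_out) / Cb_in
K = 302 * (126 - 53) / 126
K = 175 mL/min


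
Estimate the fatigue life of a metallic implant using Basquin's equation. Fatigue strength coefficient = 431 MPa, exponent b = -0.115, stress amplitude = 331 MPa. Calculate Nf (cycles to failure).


sigma_a = sigma_f' * (2Nf)^b
2Nf = (sigma_a/sigma_f')^(1/b)
2Nf = (331/431)^(1/-0.115)
2Nf = 9.9300224
Nf = 4.965


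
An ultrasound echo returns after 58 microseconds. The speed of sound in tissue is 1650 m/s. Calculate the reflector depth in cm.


depth = c * t / 2
t = 58 us = 5.8000e-05 s
depth = 1650 * 5.8000e-05 / 2
depth = 0.04785 m = 4.785 cm


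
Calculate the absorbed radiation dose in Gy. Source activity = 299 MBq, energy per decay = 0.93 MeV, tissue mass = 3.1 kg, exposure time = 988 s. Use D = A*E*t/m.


A = 299 MBq = 2.9900e+08 Bq
E = 0.93 MeV = 1.48986e-13 J
D = A*E*t/m = 2.9900e+08*1.48986e-13*988/3.1
D = 0.0142 Gy


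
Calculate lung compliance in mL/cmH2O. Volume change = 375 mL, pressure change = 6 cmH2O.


C = dV / dP
C = 375 / 6
C = 62.5 mL/cmH2O


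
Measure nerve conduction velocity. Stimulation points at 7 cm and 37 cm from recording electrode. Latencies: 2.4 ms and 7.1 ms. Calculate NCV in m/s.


Distance = (37 - 7) / 100 = 0.3 m
dt = (7.1 - 2.4) / 1000 = 0.0047 s
NCV = dist / dt = 63.83 m/s


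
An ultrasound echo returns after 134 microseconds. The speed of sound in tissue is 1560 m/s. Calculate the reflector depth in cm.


depth = c * t / 2
t = 134 us = 1.3400e-04 s
depth = 1560 * 1.3400e-04 / 2
depth = 0.10452 m = 10.452 cm


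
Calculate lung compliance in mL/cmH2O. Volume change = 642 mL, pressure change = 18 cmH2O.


C = dV / dP
C = 642 / 18
C = 35.67 mL/cmH2O


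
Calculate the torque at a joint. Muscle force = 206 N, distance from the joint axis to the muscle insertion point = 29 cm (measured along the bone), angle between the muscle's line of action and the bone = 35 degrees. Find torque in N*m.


Torque = F * d * sin(theta)   (moment arm = d*sin(theta))
d = 29 cm = 0.29 m
Torque = 206 * 0.29 * sin(35)
Torque = 34.27 N*m


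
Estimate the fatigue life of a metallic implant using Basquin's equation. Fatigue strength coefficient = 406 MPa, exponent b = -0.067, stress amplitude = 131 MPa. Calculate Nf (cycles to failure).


sigma_a = sigma_f' * (2Nf)^b
2Nf = (sigma_a/sigma_f')^(1/b)
2Nf = (131/406)^(1/-0.067)
2Nf = 21486232
Nf = 1.0743e+07


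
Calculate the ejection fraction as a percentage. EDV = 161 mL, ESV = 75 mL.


SV = EDV - ESV = 161 - 75 = 86 mL
EF = SV/EDV * 100 = 86/161 * 100
EF = 53.42%


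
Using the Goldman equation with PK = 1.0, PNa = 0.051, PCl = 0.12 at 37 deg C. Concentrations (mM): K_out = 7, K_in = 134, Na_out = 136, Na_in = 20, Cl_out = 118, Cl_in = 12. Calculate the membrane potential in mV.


Vm = (RT/F)*ln((PK*Ko + PNa*Nao + PCl*Cli)/(PK*Ki + PNa*Nai + PCl*Clo))
Numer = 15.376, Denom = 149.18
Vm = -60.73 mV


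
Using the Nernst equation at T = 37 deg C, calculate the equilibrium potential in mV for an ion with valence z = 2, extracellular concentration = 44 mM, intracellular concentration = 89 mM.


E = (RT/(zF)) * ln(C_out/C_in)
T = 37 + 273.15 = 310.15 K
E = (8.314 * 310.15 / (2 * 96485)) * ln(44/89)
E = -9.413 mV


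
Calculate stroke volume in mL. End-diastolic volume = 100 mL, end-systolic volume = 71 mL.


SV = EDV - ESV
SV = 100 - 71
SV = 29 mL


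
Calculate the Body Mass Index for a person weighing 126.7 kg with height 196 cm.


BMI = weight / height^2
height = 196 cm = 1.96 m
BMI = 126.7 / 1.96^2
BMI = 32.98 kg/m^2
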